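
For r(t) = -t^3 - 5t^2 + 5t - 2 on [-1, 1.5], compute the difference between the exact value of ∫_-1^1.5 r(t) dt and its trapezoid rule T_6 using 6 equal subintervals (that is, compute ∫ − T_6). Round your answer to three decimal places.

Exact integral: ∫_-1^1.5 r(t) dt ≈ -10.18229.
T_6 ≈ -10.59823.
Error ≈ -10.18229 − (-10.59823) ≈ 0.416.

0.416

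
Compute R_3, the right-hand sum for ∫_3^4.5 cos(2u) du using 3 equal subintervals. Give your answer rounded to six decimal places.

-0.151364

Δu = (4.5 − 3)/3 = 0.5.
Right endpoints: 3.5, 4, 4.5.
f(3.5) ≈ 0.753902, f(4) ≈ -0.145500, f(4.5) ≈ -0.911130.
Sum = Δu · [f(3.5) + f(4) + f(4.5)].
Sum ≈ -0.151364.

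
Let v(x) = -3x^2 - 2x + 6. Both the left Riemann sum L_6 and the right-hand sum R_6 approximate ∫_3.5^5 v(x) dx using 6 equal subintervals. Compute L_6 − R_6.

L_6 = -80.765625.
R_6 = -91.078125.
L_6 − R_6 = 10.3125.

10.3125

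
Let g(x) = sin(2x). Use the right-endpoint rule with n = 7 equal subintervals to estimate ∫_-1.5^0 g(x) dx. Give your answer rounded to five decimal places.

Δx = (0 − (-1.5))/7 = 3/14.
Right endpoints: -9/7, -15/14, -6/7, -9/14, -3/7, -3/14, 0.
g(-9/7) ≈ -0.53977, g(-15/14) ≈ -0.84079, g(-6/7) ≈ -0.98972, g(-9/14) ≈ -0.95964, g(-3/7) ≈ -0.75598, g(-3/14) ≈ -0.41557, g(0) ≈ 0.00000.
Sum = Δx · [g(-9/7) + g(-15/14) + g(-6/7) + ...].
Sum ≈ -0.96460.

-0.96460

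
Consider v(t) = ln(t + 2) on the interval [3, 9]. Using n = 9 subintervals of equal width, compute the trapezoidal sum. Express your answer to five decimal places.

12.32562

Δt = (9 − 3)/9 = 2/3.
v(3) ≈ 1.60944, v(11/3) ≈ 1.73460, v(13/3) ≈ 1.84583, v(5) ≈ 1.94591, v(17/3) ≈ 2.03688, v(19/3) ≈ 2.12026, v(7) ≈ 2.19722, v(23/3) ≈ 2.26868, v(25/3) ≈ 2.33537, v(9) ≈ 2.39790.
T_9 = (Δt/2)·[v(t_0) + 2v(t_1) + ... + 2v(t_{8}) + v(t_9)].
Sum ≈ 12.32562.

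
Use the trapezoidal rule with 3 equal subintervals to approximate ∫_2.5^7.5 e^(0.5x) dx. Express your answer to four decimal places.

82.5275

Δx = (7.5 − 2.5)/3 = 5/3.
f(2.5) ≈ 3.4903, f(25/6) ≈ 8.0312, f(35/6) ≈ 18.4796, f(7.5) ≈ 42.5211.
T_3 = (Δx/2)·[f(x_0) + 2f(x_1) + 2f(x_2) + f(x_3)].
Sum ≈ 82.5275.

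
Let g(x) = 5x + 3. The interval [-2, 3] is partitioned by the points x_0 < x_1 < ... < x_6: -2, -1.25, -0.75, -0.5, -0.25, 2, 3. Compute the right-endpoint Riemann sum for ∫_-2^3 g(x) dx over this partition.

45

Subinterval widths: 0.75, 0.5, 0.25, 0.25, 2.25, 1.
Right endpoints: -1.25, -0.75, -0.5, -0.25, 2, 3.
g(-1.25) = -3.25, g(-0.75) = -0.75, g(-0.5) = 0.5, g(-0.25) = 1.75, g(2) = 13, g(3) = 18.
Sum = Σ Δx_i · g(x_i).
Sum = 45.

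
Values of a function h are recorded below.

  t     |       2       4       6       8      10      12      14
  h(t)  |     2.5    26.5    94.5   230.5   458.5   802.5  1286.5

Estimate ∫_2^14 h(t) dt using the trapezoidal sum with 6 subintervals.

4514

Δt = 2.
T_6 = (2/2)·[2.5 + 2·26.5 + 2·94.5 + 2·230.5 + 2·458.5 + 2·802.5 + 1286.5] = 4514.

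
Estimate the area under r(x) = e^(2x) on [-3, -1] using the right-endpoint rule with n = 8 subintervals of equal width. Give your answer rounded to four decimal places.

0.0844

Δx = (-1 − (-3))/8 = 0.25.
Right endpoints: -2.75, -2.5, -2.25, -2, -1.75, -1.5, -1.25, -1.
r(-2.75) ≈ 0.0041, r(-2.5) ≈ 0.0067, r(-2.25) ≈ 0.0111, r(-2) ≈ 0.0183, r(-1.75) ≈ 0.0302, r(-1.5) ≈ 0.0498, r(-1.25) ≈ 0.0821, r(-1) ≈ 0.1353.
Sum = Δx · [r(-2.75) + r(-2.5) + r(-2.25) + ...].
Sum ≈ 0.0844.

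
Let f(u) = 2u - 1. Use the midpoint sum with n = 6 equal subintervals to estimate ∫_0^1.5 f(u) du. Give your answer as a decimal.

Δu = (1.5 − 0)/6 = 0.25.
Midpoints: 0.125, 0.375, 0.625, 0.875, 1.125, 1.375.
f(0.125) = -0.75, f(0.375) = -0.25, f(0.625) = 0.25, f(0.875) = 0.75, f(1.125) = 1.25, f(1.375) = 1.75.
Sum = Δu · [f(0.125) + f(0.375) + f(0.625) + ...].
Sum = 0.75.

0.75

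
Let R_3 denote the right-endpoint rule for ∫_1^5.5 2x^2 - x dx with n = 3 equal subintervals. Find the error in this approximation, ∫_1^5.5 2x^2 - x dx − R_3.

Exact integral: ∫_1^5.5 f(x) dx = 95.625.
R_3 = 139.5.
Error = 95.625 − 139.5 = -43.875.

-43.875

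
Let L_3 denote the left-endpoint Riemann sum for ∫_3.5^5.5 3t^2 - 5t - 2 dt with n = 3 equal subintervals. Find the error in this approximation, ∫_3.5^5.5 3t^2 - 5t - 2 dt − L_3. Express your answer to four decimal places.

Exact integral: ∫_3.5^5.5 f(t) dt = 74.5.
L_3 ≈ 60.277778.
Error ≈ 74.5 − 60.277778 ≈ 14.2222.

14.2222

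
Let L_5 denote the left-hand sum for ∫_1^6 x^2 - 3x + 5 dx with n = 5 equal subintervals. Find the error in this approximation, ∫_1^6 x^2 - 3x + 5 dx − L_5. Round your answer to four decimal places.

9.1667

Exact integral: ∫_1^6 f(x) dx ≈ 44.166667.
L_5 = 35.
Error ≈ 44.166667 − 35 ≈ 9.1667.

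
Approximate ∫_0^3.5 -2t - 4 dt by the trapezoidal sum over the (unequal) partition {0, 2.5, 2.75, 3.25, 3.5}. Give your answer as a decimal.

-26.25

Subinterval widths: 2.5, 0.25, 0.5, 0.25.
f(0) = -4, f(2.5) = -9, f(2.75) = -9.5, f(3.25) = -10.5, f(3.5) = -11.
On each subinterval the trapezoid contributes (Δt_i/2)·[f(t_{i-1}) + f(t_i)].
Sum = -26.25.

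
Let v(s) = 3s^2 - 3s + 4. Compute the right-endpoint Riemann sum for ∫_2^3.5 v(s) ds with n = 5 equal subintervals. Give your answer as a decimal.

31.605

Δs = (3.5 − 2)/5 = 0.3.
Right endpoints: 2.3, 2.6, 2.9, 3.2, 3.5.
v(2.3) = 12.97, v(2.6) = 16.48, v(2.9) = 20.53, v(3.2) = 25.12, v(3.5) = 30.25.
Sum = Δs · [v(2.3) + v(2.6) + v(2.9) + v(3.2) + v(3.5)].
Sum = 31.605.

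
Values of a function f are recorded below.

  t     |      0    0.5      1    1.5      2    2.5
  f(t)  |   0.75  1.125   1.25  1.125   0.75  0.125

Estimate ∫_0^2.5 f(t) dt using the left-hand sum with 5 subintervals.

Δt = 0.5.
Sum = 0.5·[0.75 + 1.125 + 1.25 + 1.125 + 0.75] = 2.5.

2.5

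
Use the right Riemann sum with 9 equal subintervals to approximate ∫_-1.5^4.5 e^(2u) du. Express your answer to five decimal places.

7335.68953

Δu = (4.5 − (-1.5))/9 = 2/3.
Right endpoints: -5/6, -1/6, 0.5, 7/6, 11/6, 2.5, 19/6, 23/6, 4.5.
f(-5/6) ≈ 0.18888, f(-1/6) ≈ 0.71653, f(0.5) ≈ 2.71828, f(7/6) ≈ 10.31226, f(11/6) ≈ 39.12128, f(2.5) ≈ 148.41316, f(19/6) ≈ 563.03024, f(23/6) ≈ 2135.94973, f(4.5) ≈ 8103.08393.
Sum = Δu · [f(-5/6) + f(-1/6) + f(0.5) + ...].
Sum ≈ 7335.68953.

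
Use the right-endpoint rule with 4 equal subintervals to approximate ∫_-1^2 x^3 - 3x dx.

-0.328125

Δx = (2 − (-1))/4 = 0.75.
Right endpoints: -0.25, 0.5, 1.25, 2.
f(-0.25) = 0.734375, f(0.5) = -1.375, f(1.25) = -1.796875, f(2) = 2.
Sum = Δx · [f(-0.25) + f(0.5) + f(1.25) + f(2)].
Sum = -0.328125.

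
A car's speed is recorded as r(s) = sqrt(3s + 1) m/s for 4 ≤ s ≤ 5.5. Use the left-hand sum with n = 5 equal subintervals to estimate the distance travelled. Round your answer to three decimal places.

Δs = (5.5 − 4)/5 = 0.3.
Left endpoints: 4, 4.3, 4.6, 4.9, 5.2.
r(4) ≈ 3.606, r(4.3) ≈ 3.728, r(4.6) ≈ 3.847, r(4.9) ≈ 3.962, r(5.2) ≈ 4.074.
Sum = Δs · [r(4) + r(4.3) + r(4.6) + r(4.9) + r(5.2)].
Sum ≈ 5.765.

5.765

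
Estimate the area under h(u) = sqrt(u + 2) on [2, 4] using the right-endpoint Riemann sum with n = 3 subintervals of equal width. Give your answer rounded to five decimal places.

4.61276

Δu = (4 − 2)/3 = 2/3.
Right endpoints: 8/3, 10/3, 4.
h(8/3) ≈ 2.16025, h(10/3) ≈ 2.30940, h(4) ≈ 2.44949.
Sum = Δu · [h(8/3) + h(10/3) + h(4)].
Sum ≈ 4.61276.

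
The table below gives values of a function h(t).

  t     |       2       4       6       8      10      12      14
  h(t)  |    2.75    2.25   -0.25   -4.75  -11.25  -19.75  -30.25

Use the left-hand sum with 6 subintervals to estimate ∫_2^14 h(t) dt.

Δt = 2.
Sum = 2·[2.75 + 2.25 + (-0.25) + (-4.75) + (-11.25) + (-19.75)] = -62.

-62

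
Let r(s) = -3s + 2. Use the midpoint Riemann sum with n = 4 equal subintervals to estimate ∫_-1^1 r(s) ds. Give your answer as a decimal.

Δs = (1 − (-1))/4 = 0.5.
Midpoints: -0.75, -0.25, 0.25, 0.75.
r(-0.75) = 4.25, r(-0.25) = 2.75, r(0.25) = 1.25, r(0.75) = -0.25.
Sum = Δs · [r(-0.75) + r(-0.25) + r(0.25) + r(0.75)].
Sum = 4.

4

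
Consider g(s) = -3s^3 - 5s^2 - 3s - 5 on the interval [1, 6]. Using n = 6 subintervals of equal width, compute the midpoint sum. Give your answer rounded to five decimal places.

Δs = (6 − 1)/6 = 5/6.
Midpoints: 17/12, 2.25, 37/12, 47/12, 4.75, 67/12.
g(17/12) = -16021/576, g(2.25) = -71.234375, g(37/12) = -28747/192, g(47/12) = -157651/576, g(4.75) = -453.578125, g(67/12) = -134357/192.
Sum = Δs · [g(17/12) + g(2.25) + g(37/12) + ...].
Sum ≈ -1396.52199.

-1396.52199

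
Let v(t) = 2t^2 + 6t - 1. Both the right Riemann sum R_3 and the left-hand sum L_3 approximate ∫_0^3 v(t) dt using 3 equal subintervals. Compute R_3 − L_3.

36

R_3 = 61.
L_3 = 25.
R_3 − L_3 = 36.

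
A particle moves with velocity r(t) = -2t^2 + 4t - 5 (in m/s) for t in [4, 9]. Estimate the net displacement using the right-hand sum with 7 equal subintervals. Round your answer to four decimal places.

Δt = (9 − 4)/7 = 5/7.
Right endpoints: 33/7, 38/7, 43/7, 48/7, 53/7, 58/7, 9.
r(33/7) = -1499/49, r(38/7) = -2069/49, r(43/7) = -2739/49, r(48/7) = -3509/49, r(53/7) = -4379/49, r(58/7) = -5349/49, r(9) = -131.
Sum = Δt · [r(33/7) + r(38/7) + r(43/7) + ...].
Sum ≈ -378.4694.

-378.4694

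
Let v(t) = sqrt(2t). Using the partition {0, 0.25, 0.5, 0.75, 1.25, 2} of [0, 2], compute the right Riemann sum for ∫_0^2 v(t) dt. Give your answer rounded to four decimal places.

Subinterval widths: 0.25, 0.25, 0.25, 0.5, 0.75.
Right endpoints: 0.25, 0.5, 0.75, 1.25, 2.
v(0.25) ≈ 0.7071, v(0.5) ≈ 1.0000, v(0.75) ≈ 1.2247, v(1.25) ≈ 1.5811, v(2) ≈ 2.0000.
Sum = Σ Δt_i · v(t_i).
Sum ≈ 3.0235.

3.0235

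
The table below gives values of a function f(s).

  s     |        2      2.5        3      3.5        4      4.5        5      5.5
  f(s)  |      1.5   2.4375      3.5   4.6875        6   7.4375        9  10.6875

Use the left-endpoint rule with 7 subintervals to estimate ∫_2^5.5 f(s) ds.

Δs = 0.5.
Sum = 0.5·[1.5 + 2.4375 + 3.5 + 4.6875 + 6 + 7.4375 + 9] = 17.28125.

17.28125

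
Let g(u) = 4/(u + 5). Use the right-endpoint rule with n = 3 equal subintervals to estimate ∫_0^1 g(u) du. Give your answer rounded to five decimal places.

Δu = (1 − 0)/3 = 1/3.
Right endpoints: 1/3, 2/3, 1.
g(1/3) = 0.75, g(2/3) = 12/17, g(1) = 2/3.
Sum = Δu · [g(1/3) + g(2/3) + g(1)].
Sum ≈ 0.70752.

0.70752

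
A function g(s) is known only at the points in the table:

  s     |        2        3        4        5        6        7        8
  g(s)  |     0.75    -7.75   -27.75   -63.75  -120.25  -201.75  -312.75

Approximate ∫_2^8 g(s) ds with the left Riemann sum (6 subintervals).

-420.5

Δs = 1.
Sum = 1·[0.75 + (-7.75) + (-27.75) + (-63.75) + (-120.25) + (-201.75)] = -420.5.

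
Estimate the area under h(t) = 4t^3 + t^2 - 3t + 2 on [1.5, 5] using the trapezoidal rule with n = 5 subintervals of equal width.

Δt = (5 − 1.5)/5 = 0.7.
h(1.5) = 13.25, h(2.2) = 42.832, h(2.9) = 99.266, h(3.6) = 190.784, h(4.3) = 325.618, h(5) = 512.
T_5 = (Δt/2)·[h(t_0) + 2h(t_1) + ... + 2h(t_{4}) + h(t_5)].
Sum = 644.7875.

644.7875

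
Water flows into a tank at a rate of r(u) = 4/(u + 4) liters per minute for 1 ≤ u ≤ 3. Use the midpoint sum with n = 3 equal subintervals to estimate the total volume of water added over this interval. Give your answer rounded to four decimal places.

1.3444

Δu = (3 − 1)/3 = 2/3.
Midpoints: 4/3, 2, 8/3.
r(4/3) = 0.75, r(2) = 2/3, r(8/3) = 0.6.
Sum = Δu · [r(4/3) + r(2) + r(8/3)].
Sum ≈ 1.3444.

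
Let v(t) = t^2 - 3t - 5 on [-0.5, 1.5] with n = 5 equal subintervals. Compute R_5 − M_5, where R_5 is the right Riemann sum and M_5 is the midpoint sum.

-0.72

R_5 = -12.58.
M_5 = -11.86.
R_5 − M_5 = -0.72.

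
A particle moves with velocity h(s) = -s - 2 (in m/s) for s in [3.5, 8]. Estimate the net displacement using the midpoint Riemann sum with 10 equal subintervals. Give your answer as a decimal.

Δs = (8 − 3.5)/10 = 0.45.
Midpoints: 3.725, 4.175, 4.625, 5.075, 5.525, 5.975, 6.425, 6.875, 7.325, 7.775.
h(3.725) = -5.725, h(4.175) = -6.175, h(4.625) = -6.625, h(5.075) = -7.075, h(5.525) = -7.525, h(5.975) = -7.975, h(6.425) = -8.425, h(6.875) = -8.875, h(7.325) = -9.325, h(7.775) = -9.775.
Sum = Δs · [h(3.725) + h(4.175) + h(4.625) + ...].
Sum = -34.875.

-34.875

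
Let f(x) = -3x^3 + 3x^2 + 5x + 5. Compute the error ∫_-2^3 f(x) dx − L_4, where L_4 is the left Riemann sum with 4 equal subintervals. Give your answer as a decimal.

-38.671875

Exact integral: ∫_-2^3 f(x) dx = 23.75.
L_4 = 62.421875.
Error = 23.75 − 62.421875 = -38.671875.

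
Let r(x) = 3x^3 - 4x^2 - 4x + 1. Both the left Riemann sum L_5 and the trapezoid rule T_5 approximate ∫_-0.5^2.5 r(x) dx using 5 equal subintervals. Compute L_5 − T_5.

-3.375

L_5 = -3.225.
T_5 = 0.15.
L_5 − T_5 = -3.375.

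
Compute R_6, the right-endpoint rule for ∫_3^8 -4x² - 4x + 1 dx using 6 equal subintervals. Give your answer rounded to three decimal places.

-853.981

Δx = (8 − 3)/6 = 5/6.
Right endpoints: 23/6, 14/3, 5.5, 19/3, 43/6, 8.
f(23/6) = -658/9, f(14/3) = -943/9, f(5.5) = -142, f(19/3) = -1663/9, f(43/6) = -2098/9, f(8) = -287.
Sum = Δx · [f(23/6) + f(14/3) + f(5.5) + ...].
Sum ≈ -853.981.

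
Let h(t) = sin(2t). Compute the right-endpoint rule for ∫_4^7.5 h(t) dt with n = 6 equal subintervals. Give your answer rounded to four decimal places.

Δt = (7.5 − 4)/6 = 7/12.
Right endpoints: 55/12, 31/6, 5.75, 19/3, 83/12, 7.5.
h(55/12) ≈ 0.2553, h(31/6) ≈ -0.7886, h(5.75) ≈ -0.8755, h(19/3) ≈ 0.1001, h(83/12) ≈ 0.9542, h(7.5) ≈ 0.6503.
Sum = Δt · [h(55/12) + h(31/6) + h(5.75) + ...].
Sum ≈ 0.1725.

0.1725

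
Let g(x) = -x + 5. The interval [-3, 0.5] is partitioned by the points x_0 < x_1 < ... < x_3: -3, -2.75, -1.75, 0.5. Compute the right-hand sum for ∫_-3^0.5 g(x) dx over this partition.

Subinterval widths: 0.25, 1, 2.25.
Right endpoints: -2.75, -1.75, 0.5.
g(-2.75) = 7.75, g(-1.75) = 6.75, g(0.5) = 4.5.
Sum = Σ Δx_i · g(x_i).
Sum = 18.8125.

18.8125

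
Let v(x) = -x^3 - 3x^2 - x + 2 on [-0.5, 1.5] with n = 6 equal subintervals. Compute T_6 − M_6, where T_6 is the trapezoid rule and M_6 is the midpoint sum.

T_6 ≈ -1.9166667.
M_6 ≈ -1.6666667.
T_6 − M_6 = -0.25.

-0.25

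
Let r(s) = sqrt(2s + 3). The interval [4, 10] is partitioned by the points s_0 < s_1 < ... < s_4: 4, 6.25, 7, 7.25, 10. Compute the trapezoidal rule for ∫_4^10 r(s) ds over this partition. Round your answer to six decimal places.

24.567480

Subinterval widths: 2.25, 0.75, 0.25, 2.75.
r(4) ≈ 3.316625, r(6.25) ≈ 3.937004, r(7) ≈ 4.123106, r(7.25) ≈ 4.183300, r(10) ≈ 4.795832.
On each subinterval the trapezoid contributes (Δs_i/2)·[r(s_{i-1}) + r(s_i)].
Sum ≈ 24.567480.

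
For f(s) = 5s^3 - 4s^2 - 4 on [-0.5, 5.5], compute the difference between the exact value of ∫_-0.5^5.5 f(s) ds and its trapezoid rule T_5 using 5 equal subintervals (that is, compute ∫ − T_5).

-48.24

Exact integral: ∫_-0.5^5.5 f(s) ds = 897.75.
T_5 = 945.99.
Error = 897.75 − 945.99 = -48.24.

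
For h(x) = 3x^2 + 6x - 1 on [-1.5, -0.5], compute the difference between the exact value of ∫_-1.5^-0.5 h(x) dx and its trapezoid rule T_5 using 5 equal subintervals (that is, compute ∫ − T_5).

Exact integral: ∫_-1.5^-0.5 h(x) dx = -3.75.
T_5 = -3.73.
Error = -3.75 − (-3.73) = -0.02.

-0.02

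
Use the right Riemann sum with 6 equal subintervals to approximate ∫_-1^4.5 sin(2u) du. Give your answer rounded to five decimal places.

Δu = (4.5 − (-1))/6 = 11/12.
Right endpoints: -1/12, 5/6, 1.75, 8/3, 43/12, 4.5.
f(-1/12) ≈ -0.16590, f(5/6) ≈ 0.99541, f(1.75) ≈ -0.35078, f(8/3) ≈ -0.81333, f(43/12) ≈ 0.77295, f(4.5) ≈ 0.41212.
Sum = Δu · [f(-1/12) + f(5/6) + f(1.75) + ...].
Sum ≈ 0.77960.

0.77960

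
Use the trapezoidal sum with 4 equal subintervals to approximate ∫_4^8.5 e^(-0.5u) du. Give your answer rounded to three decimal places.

Δu = (8.5 − 4)/4 = 1.125.
f(4) ≈ 0.135, f(5.125) ≈ 0.077, f(6.25) ≈ 0.044, f(7.375) ≈ 0.025, f(8.5) ≈ 0.014.
T_4 = (Δu/2)·[f(u_0) + 2f(u_1) + 2f(u_2) + 2f(u_3) + f(u_4)].
Sum ≈ 0.248.

0.248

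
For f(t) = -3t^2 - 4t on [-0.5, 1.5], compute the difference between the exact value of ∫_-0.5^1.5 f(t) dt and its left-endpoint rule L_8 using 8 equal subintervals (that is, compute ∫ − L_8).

Exact integral: ∫_-0.5^1.5 f(t) dt = -7.5.
L_8 = -5.8125.
Error = -7.5 − (-5.8125) = -1.6875.

-1.6875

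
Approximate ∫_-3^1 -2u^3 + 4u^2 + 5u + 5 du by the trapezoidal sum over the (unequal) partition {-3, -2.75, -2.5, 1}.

138.1796875

Subinterval widths: 0.25, 0.25, 3.5.
f(-3) = 80, f(-2.75) = 63.09375, f(-2.5) = 48.75, f(1) = 12.
On each subinterval the trapezoid contributes (Δu_i/2)·[f(u_{i-1}) + f(u_i)].
Sum = 138.1796875.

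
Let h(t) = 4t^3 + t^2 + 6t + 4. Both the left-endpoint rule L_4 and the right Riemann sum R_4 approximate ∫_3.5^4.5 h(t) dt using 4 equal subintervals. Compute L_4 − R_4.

-51.75

L_4 = 278.71875.
R_4 = 330.46875.
L_4 − R_4 = -51.75.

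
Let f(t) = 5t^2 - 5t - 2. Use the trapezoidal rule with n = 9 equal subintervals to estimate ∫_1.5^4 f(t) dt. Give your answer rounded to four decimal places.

Δt = (4 − 1.5)/9 = 5/18.
f(1.5) = 1.75, f(16/9) = 398/81, f(37/18) = 2867/324, f(7/3) = 122/9, f(47/18) = 6167/324, f(26/9) = 2048/81, f(19/6) = 1163/36, f(31/9) = 3248/81, f(67/18) = 15767/324, f(4) = 58.
T_9 = (Δt/2)·[f(t_0) + 2f(t_1) + ... + 2f(t_{8}) + f(t_9)].
Sum ≈ 61.8274.

61.8274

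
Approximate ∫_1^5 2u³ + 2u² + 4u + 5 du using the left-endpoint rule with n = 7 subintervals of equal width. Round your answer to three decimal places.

377.878

Δu = (5 − 1)/7 = 4/7.
Left endpoints: 1, 11/7, 15/7, 19/7, 23/7, 27/7, 31/7.
f(1) = 13, f(11/7) = 8227/343, f(15/7) = 14555/343, f(19/7) = 24211/343, f(23/7) = 37963/343, f(27/7) = 56579/343, f(31/7) = 80827/343.
Sum = Δu · [f(1) + f(11/7) + f(15/7) + ...].
Sum ≈ 377.878.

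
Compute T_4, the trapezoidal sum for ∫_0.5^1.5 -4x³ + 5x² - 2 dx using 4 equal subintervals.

-1.65625

Δx = (1.5 − 0.5)/4 = 0.25.
f(0.5) = -1.25, f(0.75) = -0.875, f(1) = -1, f(1.25) = -2, f(1.5) = -4.25.
T_4 = (Δx/2)·[f(x_0) + 2f(x_1) + 2f(x_2) + 2f(x_3) + f(x_4)].
Sum = -1.65625.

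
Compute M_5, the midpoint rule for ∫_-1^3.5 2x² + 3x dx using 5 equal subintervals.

Δx = (3.5 − (-1))/5 = 0.9.
Midpoints: -0.55, 0.35, 1.25, 2.15, 3.05.
f(-0.55) = -1.045, f(0.35) = 1.295, f(1.25) = 6.875, f(2.15) = 15.695, f(3.05) = 27.755.
Sum = Δx · [f(-0.55) + f(0.35) + f(1.25) + f(2.15) + f(3.05)].
Sum = 45.5175.

45.5175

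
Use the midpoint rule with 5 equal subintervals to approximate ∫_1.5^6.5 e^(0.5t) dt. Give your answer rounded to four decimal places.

46.8571

Δt = (6.5 − 1.5)/5 = 1.
Midpoints: 2, 3, 4, 5, 6.
f(2) ≈ 2.7183, f(3) ≈ 4.4817, f(4) ≈ 7.3891, f(5) ≈ 12.1825, f(6) ≈ 20.0855.
Sum = Δt · [f(2) + f(3) + f(4) + f(5) + f(6)].
Sum ≈ 46.8571.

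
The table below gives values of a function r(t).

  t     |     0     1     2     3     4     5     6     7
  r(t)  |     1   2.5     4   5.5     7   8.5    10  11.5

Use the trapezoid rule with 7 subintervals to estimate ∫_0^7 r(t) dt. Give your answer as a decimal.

Δt = 1.
T_7 = (1/2)·[1 + 2·2.5 + 2·4 + 2·5.5 + 2·7 + 2·8.5 + 2·10 + 11.5] = 43.75.

43.75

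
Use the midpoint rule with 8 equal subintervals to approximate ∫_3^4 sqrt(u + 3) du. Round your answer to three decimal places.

2.549

Δu = (4 − 3)/8 = 0.125.
Midpoints: 3.0625, 3.1875, 3.3125, 3.4375, 3.5625, 3.6875, 3.8125, 3.9375.
f(3.0625) ≈ 2.462, f(3.1875) ≈ 2.487, f(3.3125) ≈ 2.512, f(3.4375) ≈ 2.537, f(3.5625) ≈ 2.562, f(3.6875) ≈ 2.586, f(3.8125) ≈ 2.610, f(3.9375) ≈ 2.634.
Sum = Δu · [f(3.0625) + f(3.1875) + f(3.3125) + ...].
Sum ≈ 2.549.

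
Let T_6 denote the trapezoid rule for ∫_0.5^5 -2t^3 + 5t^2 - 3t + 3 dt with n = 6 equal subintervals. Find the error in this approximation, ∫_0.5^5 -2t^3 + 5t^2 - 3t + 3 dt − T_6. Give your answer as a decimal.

Exact integral: ∫_0.5^5 f(t) dt = -127.96875.
T_6 = -132.8203125.
Error = -127.96875 − (-132.8203125) = 4.8515625.

4.8515625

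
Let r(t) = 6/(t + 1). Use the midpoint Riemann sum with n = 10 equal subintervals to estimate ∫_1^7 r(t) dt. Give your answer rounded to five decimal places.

8.29701

Δt = (7 − 1)/10 = 0.6.
Midpoints: 1.3, 1.9, 2.5, 3.1, 3.7, 4.3, 4.9, 5.5, 6.1, 6.7.
r(1.3) = 60/23, r(1.9) = 60/29, r(2.5) = 12/7, r(3.1) = 60/41, r(3.7) = 60/47, r(4.3) = 60/53, r(4.9) = 60/59, r(5.5) = 12/13, r(6.1) = 60/71, r(6.7) = 60/77.
Sum = Δt · [r(1.3) + r(1.9) + r(2.5) + ...].
Sum ≈ 8.29701.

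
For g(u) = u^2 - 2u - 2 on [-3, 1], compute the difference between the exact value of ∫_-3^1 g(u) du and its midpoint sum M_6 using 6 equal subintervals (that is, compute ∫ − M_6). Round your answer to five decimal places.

0.14815

Exact integral: ∫_-3^1 g(u) du ≈ 9.3333333.
M_6 ≈ 9.1851852.
Error ≈ 9.3333333 − 9.1851852 ≈ 0.14815.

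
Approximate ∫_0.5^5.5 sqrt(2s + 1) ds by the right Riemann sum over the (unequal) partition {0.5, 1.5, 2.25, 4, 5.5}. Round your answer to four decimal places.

14.2051

Subinterval widths: 1, 0.75, 1.75, 1.5.
Right endpoints: 1.5, 2.25, 4, 5.5.
f(1.5) ≈ 2.0000, f(2.25) ≈ 2.3452, f(4) ≈ 3.0000, f(5.5) ≈ 3.4641.
Sum = Σ Δs_i · f(s_i).
Sum ≈ 14.2051.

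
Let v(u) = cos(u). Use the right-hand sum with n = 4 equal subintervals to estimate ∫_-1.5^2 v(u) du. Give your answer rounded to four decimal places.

1.5705

Δu = (2 − (-1.5))/4 = 0.875.
Right endpoints: -0.625, 0.25, 1.125, 2.
v(-0.625) ≈ 0.8110, v(0.25) ≈ 0.9689, v(1.125) ≈ 0.4312, v(2) ≈ -0.4161.
Sum = Δu · [v(-0.625) + v(0.25) + v(1.125) + v(2)].
Sum ≈ 1.5705.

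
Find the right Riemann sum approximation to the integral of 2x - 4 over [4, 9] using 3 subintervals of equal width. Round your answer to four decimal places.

Δx = (9 − 4)/3 = 5/3.
Right endpoints: 17/3, 22/3, 9.
f(17/3) = 22/3, f(22/3) = 32/3, f(9) = 14.
Sum = Δx · [f(17/3) + f(22/3) + f(9)].
Sum ≈ 53.3333.

53.3333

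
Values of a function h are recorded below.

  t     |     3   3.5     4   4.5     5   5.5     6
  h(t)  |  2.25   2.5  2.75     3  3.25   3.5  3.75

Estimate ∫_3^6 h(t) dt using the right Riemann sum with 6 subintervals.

9.375

Δt = 0.5.
Sum = 0.5·[2.5 + 2.75 + 3 + 3.25 + 3.5 + 3.75] = 9.375.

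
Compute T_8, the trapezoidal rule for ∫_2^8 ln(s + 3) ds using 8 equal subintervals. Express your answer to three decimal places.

12.325

Δs = (8 − 2)/8 = 0.75.
f(2) ≈ 1.609, f(2.75) ≈ 1.749, f(3.5) ≈ 1.872, f(4.25) ≈ 1.981, f(5) ≈ 2.079, f(5.75) ≈ 2.169, f(6.5) ≈ 2.251, f(7.25) ≈ 2.327, f(8) ≈ 2.398.
T_8 = (Δs/2)·[f(s_0) + 2f(s_1) + ... + 2f(s_{7}) + f(s_8)].
Sum ≈ 12.325.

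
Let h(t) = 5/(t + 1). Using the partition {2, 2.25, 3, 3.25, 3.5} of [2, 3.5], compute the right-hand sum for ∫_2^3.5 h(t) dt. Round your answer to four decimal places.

Subinterval widths: 0.25, 0.75, 0.25, 0.25.
Right endpoints: 2.25, 3, 3.25, 3.5.
h(2.25) = 20/13, h(3) = 1.25, h(3.25) = 20/17, h(3.5) = 10/9.
Sum = Σ Δt_i · h(t_i).
Sum ≈ 1.8940.

1.8940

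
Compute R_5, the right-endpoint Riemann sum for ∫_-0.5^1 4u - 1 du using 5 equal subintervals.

0.9

Δu = (1 − (-0.5))/5 = 0.3.
Right endpoints: -0.2, 0.1, 0.4, 0.7, 1.
f(-0.2) = -1.8, f(0.1) = -0.6, f(0.4) = 0.6, f(0.7) = 1.8, f(1) = 3.
Sum = Δu · [f(-0.2) + f(0.1) + f(0.4) + f(0.7) + f(1)].
Sum = 0.9.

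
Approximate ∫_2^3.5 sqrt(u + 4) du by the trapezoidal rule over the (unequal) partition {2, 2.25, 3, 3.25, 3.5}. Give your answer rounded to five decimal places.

Subinterval widths: 0.25, 0.75, 0.25, 0.25.
f(2) ≈ 2.44949, f(2.25) ≈ 2.50000, f(3) ≈ 2.64575, f(3.25) ≈ 2.69258, f(3.5) ≈ 2.73861.
On each subinterval the trapezoid contributes (Δu_i/2)·[f(u_{i-1}) + f(u_i)].
Sum ≈ 3.89453.

3.89453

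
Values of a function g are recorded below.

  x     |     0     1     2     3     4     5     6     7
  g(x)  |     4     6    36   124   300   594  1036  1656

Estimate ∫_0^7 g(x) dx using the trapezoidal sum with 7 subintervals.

Δx = 1.
T_7 = (1/2)·[4 + 2·6 + 2·36 + 2·124 + 2·300 + 2·594 + 2·1036 + 1656] = 2926.

2926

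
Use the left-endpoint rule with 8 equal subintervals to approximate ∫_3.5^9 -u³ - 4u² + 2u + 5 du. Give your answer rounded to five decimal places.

Δu = (9 − 3.5)/8 = 0.6875.
Left endpoints: 3.5, 4.1875, 4.875, 5.5625, 6.25, 6.9375, 7.625, 8.3125.
f(3.5) = -79.875, f(4.1875) = -533275/4096, f(4.875) = -100439/512, f(5.5625) = -1145865/4096, f(6.25) = -382.890625, f(6.9375) = -2078863/4096, f(7.625) = -335685/512, f(8.3125) = -3396157/4096.
Sum = Δu · [f(3.5) + f(4.1875) + f(4.875) + ...].
Sum ≈ -2104.56909.

-2104.56909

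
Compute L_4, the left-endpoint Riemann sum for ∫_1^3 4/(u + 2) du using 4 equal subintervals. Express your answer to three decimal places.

2.183

Δu = (3 − 1)/4 = 0.5.
Left endpoints: 1, 1.5, 2, 2.5.
f(1) = 4/3, f(1.5) = 8/7, f(2) = 1, f(2.5) = 8/9.
Sum = Δu · [f(1) + f(1.5) + f(2) + f(2.5)].
Sum ≈ 2.183.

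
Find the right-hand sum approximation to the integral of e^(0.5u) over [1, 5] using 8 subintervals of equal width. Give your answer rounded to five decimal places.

23.81060

Δu = (5 − 1)/8 = 0.5.
Right endpoints: 1.5, 2, 2.5, 3, 3.5, 4, 4.5, 5.
f(1.5) ≈ 2.11700, f(2) ≈ 2.71828, f(2.5) ≈ 3.49034, f(3) ≈ 4.48169, f(3.5) ≈ 5.75460, f(4) ≈ 7.38906, f(4.5) ≈ 9.48774, f(5) ≈ 12.18249.
Sum = Δu · [f(1.5) + f(2) + f(2.5) + ...].
Sum ≈ 23.81060.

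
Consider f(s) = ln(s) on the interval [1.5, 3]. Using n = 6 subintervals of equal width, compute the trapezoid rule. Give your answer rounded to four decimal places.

1.1859

Δs = (3 − 1.5)/6 = 0.25.
f(1.5) ≈ 0.4055, f(1.75) ≈ 0.5596, f(2) ≈ 0.6931, f(2.25) ≈ 0.8109, f(2.5) ≈ 0.9163, f(2.75) ≈ 1.0116, f(3) ≈ 1.0986.
T_6 = (Δs/2)·[f(s_0) + 2f(s_1) + ... + 2f(s_{5}) + f(s_6)].
Sum ≈ 1.1859.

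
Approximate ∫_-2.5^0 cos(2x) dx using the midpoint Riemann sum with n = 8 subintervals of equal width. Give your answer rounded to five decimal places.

-0.48736

Δx = (0 − (-2.5))/8 = 0.3125.
Midpoints: -2.34375, -2.03125, -1.71875, -1.40625, -1.09375, -0.78125, -0.46875, -0.15625.
f(-2.34375) ≈ -0.02489, f(-2.03125) ≈ -0.60510, f(-1.71875) ≈ -0.95654, f(-1.40625) ≈ -0.94634, f(-1.09375) ≈ -0.57835, f(-0.78125) ≈ 0.00830, f(-0.46875) ≈ 0.59181, f(-0.15625) ≈ 0.95157.
Sum = Δx · [f(-2.34375) + f(-2.03125) + f(-1.71875) + ...].
Sum ≈ -0.48736.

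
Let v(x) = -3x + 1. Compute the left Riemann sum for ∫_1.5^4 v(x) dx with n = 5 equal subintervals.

Δx = (4 − 1.5)/5 = 0.5.
Left endpoints: 1.5, 2, 2.5, 3, 3.5.
v(1.5) = -3.5, v(2) = -5, v(2.5) = -6.5, v(3) = -8, v(3.5) = -9.5.
Sum = Δx · [v(1.5) + v(2) + v(2.5) + v(3) + v(3.5)].
Sum = -16.25.

-16.25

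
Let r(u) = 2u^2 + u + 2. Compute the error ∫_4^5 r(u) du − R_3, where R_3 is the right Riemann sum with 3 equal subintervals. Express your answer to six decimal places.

-3.203704

Exact integral: ∫_4^5 r(u) du ≈ 47.16666667.
R_3 ≈ 50.37037037.
Error ≈ 47.16666667 − 50.37037037 ≈ -3.203704.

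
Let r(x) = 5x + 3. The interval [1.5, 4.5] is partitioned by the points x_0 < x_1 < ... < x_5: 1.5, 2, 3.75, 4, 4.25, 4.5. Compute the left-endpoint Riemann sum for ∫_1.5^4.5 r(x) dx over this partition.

45.25

Subinterval widths: 0.5, 1.75, 0.25, 0.25, 0.25.
Left endpoints: 1.5, 2, 3.75, 4, 4.25.
r(1.5) = 10.5, r(2) = 13, r(3.75) = 21.75, r(4) = 23, r(4.25) = 24.25.
Sum = Σ Δx_i · r(x_i).
Sum = 45.25.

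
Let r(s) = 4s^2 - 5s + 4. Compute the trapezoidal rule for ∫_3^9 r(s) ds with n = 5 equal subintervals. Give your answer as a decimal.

Δs = (9 − 3)/5 = 1.2.
r(3) = 25, r(4.2) = 53.56, r(5.4) = 93.64, r(6.6) = 145.24, r(7.8) = 208.36, r(9) = 283.
T_5 = (Δs/2)·[r(s_0) + 2r(s_1) + ... + 2r(s_{4}) + r(s_5)].
Sum = 785.76.

785.76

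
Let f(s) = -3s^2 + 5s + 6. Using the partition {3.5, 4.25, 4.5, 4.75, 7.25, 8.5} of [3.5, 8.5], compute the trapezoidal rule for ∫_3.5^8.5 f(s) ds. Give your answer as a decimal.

Subinterval widths: 0.75, 0.25, 0.25, 2.5, 1.25.
f(3.5) = -13.25, f(4.25) = -26.9375, f(4.5) = -32.25, f(4.75) = -37.9375, f(7.25) = -115.4375, f(8.5) = -168.25.
On each subinterval the trapezoid contributes (Δs_i/2)·[f(s_{i-1}) + f(s_i)].
Sum = -400.265625.

-400.265625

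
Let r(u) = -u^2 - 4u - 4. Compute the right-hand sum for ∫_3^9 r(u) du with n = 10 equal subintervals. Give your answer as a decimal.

-431.16

Δu = (9 − 3)/10 = 0.6.
Right endpoints: 3.6, 4.2, 4.8, 5.4, 6, 6.6, 7.2, 7.8, 8.4, 9.
r(3.6) = -31.36, r(4.2) = -38.44, r(4.8) = -46.24, r(5.4) = -54.76, r(6) = -64, r(6.6) = -73.96, r(7.2) = -84.64, r(7.8) = -96.04, r(8.4) = -108.16, r(9) = -121.
Sum = Δu · [r(3.6) + r(4.2) + r(4.8) + ...].
Sum = -431.16.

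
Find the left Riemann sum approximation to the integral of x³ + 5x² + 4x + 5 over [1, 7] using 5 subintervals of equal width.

956.88

Δx = (7 − 1)/5 = 1.2.
Left endpoints: 1, 2.2, 3.4, 4.6, 5.8.
f(1) = 15, f(2.2) = 48.648, f(3.4) = 115.704, f(4.6) = 226.536, f(5.8) = 391.512.
Sum = Δx · [f(1) + f(2.2) + f(3.4) + f(4.6) + f(5.8)].
Sum = 956.88.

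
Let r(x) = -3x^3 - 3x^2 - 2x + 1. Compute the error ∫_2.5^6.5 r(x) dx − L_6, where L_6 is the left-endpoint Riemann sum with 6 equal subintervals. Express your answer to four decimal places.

-284.7778

Exact integral: ∫_2.5^6.5 r(x) dx = -1600.5.
L_6 ≈ -1315.722222.
Error ≈ -1600.5 − (-1315.722222) ≈ -284.7778.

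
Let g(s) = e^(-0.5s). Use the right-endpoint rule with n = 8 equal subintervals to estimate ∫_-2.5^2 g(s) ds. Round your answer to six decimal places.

5.407845

Δs = (2 − (-2.5))/8 = 0.5625.
Right endpoints: -1.9375, -1.375, -0.8125, -0.25, 0.3125, 0.875, 1.4375, 2.
g(-1.9375) ≈ 2.634649, g(-1.375) ≈ 1.988737, g(-0.8125) ≈ 1.501178, g(-0.25) ≈ 1.133148, g(0.3125) ≈ 0.855345, g(0.875) ≈ 0.645649, g(1.4375) ≈ 0.487361, g(2) ≈ 0.367879.
Sum = Δs · [g(-1.9375) + g(-1.375) + g(-0.8125) + ...].
Sum ≈ 5.407845.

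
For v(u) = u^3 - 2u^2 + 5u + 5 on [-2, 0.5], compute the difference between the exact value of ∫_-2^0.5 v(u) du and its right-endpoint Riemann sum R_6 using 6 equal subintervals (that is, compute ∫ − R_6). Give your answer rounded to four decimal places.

Exact integral: ∫_-2^0.5 v(u) du ≈ -6.276042.
R_6 ≈ -0.724103.
Error ≈ -6.276042 − (-0.724103) ≈ -5.5519.

-5.5519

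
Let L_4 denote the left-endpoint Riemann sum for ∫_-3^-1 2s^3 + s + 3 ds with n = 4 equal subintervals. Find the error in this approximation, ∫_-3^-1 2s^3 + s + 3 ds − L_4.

Exact integral: ∫_-3^-1 f(s) ds = -38.
L_4 = -52.5.
Error = -38 − (-52.5) = 14.5.

14.5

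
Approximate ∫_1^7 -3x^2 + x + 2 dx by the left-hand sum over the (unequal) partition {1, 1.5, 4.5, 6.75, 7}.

Subinterval widths: 0.5, 3, 2.25, 0.25.
Left endpoints: 1, 1.5, 4.5, 6.75.
f(1) = 0, f(1.5) = -3.25, f(4.5) = -54.25, f(6.75) = -127.9375.
Sum = Σ Δx_i · f(x_i).
Sum = -163.796875.

-163.796875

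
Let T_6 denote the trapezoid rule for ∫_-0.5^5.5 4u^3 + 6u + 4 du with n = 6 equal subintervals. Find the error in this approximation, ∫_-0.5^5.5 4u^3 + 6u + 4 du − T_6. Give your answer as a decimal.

Exact integral: ∫_-0.5^5.5 f(u) du = 1029.
T_6 = 1059.
Error = 1029 − 1059 = -30.

-30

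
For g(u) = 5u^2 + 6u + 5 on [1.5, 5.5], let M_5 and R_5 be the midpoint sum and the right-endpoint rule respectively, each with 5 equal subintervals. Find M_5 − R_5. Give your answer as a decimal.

-68.8

M_5 = 374.6.
R_5 = 443.4.
M_5 − R_5 = -68.8.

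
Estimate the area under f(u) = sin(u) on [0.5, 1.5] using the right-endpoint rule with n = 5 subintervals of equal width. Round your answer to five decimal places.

Δu = (1.5 − 0.5)/5 = 0.2.
Right endpoints: 0.7, 0.9, 1.1, 1.3, 1.5.
f(0.7) ≈ 0.64422, f(0.9) ≈ 0.78333, f(1.1) ≈ 0.89121, f(1.3) ≈ 0.96356, f(1.5) ≈ 0.99749.
Sum = Δu · [f(0.7) + f(0.9) + f(1.1) + f(1.3) + f(1.5)].
Sum ≈ 0.85596.

0.85596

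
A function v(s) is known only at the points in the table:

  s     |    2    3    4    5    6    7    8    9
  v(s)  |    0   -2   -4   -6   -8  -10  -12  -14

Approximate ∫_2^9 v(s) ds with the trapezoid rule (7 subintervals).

-49

Δs = 1.
T_7 = (1/2)·[0 + 2·(-2) + 2·(-4) + 2·(-6) + 2·(-8) + 2·(-10) + 2·(-12) + (-14)] = -49.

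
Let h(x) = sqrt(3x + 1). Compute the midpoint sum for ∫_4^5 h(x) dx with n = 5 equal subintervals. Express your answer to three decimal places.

Δx = (5 − 4)/5 = 0.2.
Midpoints: 4.1, 4.3, 4.5, 4.7, 4.9.
h(4.1) ≈ 3.647, h(4.3) ≈ 3.728, h(4.5) ≈ 3.808, h(4.7) ≈ 3.886, h(4.9) ≈ 3.962.
Sum = Δx · [h(4.1) + h(4.3) + h(4.5) + h(4.7) + h(4.9)].
Sum ≈ 3.806.

3.806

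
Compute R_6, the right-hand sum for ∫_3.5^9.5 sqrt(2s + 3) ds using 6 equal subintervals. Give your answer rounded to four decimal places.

24.6110

Δs = (9.5 − 3.5)/6 = 1.
Right endpoints: 4.5, 5.5, 6.5, 7.5, 8.5, 9.5.
f(4.5) ≈ 3.4641, f(5.5) ≈ 3.7417, f(6.5) ≈ 4.0000, f(7.5) ≈ 4.2426, f(8.5) ≈ 4.4721, f(9.5) ≈ 4.6904.
Sum = Δs · [f(4.5) + f(5.5) + f(6.5) + ...].
Sum ≈ 24.6110.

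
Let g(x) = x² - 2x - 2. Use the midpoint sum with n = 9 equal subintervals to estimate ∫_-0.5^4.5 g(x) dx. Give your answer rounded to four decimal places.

0.2881

Δx = (4.5 − (-0.5))/9 = 5/9.
Midpoints: -2/9, 1/3, 8/9, 13/9, 2, 23/9, 28/9, 11/3, 38/9.
g(-2/9) = -122/81, g(1/3) = -23/9, g(8/9) = -242/81, g(13/9) = -227/81, g(2) = -2, g(23/9) = -47/81, g(28/9) = 118/81, g(11/3) = 37/9, g(38/9) = 598/81.
Sum = Δx · [g(-2/9) + g(1/3) + g(8/9) + ...].
Sum ≈ 0.2881.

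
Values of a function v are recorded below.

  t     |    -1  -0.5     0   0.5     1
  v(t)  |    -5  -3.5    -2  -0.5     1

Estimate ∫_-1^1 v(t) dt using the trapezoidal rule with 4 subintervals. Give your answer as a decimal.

Δt = 0.5.
T_4 = (0.5/2)·[(-5) + 2·(-3.5) + 2·(-2) + 2·(-0.5) + 1] = -4.

-4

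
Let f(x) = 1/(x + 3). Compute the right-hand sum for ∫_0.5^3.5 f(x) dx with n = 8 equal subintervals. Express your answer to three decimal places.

Δx = (3.5 − 0.5)/8 = 0.375.
Right endpoints: 0.875, 1.25, 1.625, 2, 2.375, 2.75, 3.125, 3.5.
f(0.875) = 8/31, f(1.25) = 4/17, f(1.625) = 8/37, f(2) = 0.2, f(2.375) = 8/43, f(2.75) = 4/23, f(3.125) = 8/49, f(3.5) = 2/13.
Sum = Δx · [f(0.875) + f(1.25) + f(1.625) + ...].
Sum ≈ 0.595.

0.595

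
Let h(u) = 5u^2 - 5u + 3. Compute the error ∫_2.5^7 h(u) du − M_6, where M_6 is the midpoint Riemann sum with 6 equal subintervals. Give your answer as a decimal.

1.0546875

Exact integral: ∫_2.5^7 h(u) du = 452.25.
M_6 = 451.1953125.
Error = 452.25 − 451.1953125 = 1.0546875.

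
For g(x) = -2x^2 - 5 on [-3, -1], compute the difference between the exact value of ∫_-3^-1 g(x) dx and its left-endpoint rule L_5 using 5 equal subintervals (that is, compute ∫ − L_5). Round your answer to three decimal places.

3.307

Exact integral: ∫_-3^-1 g(x) dx ≈ -27.33333.
L_5 = -30.64.
Error ≈ -27.33333 − (-30.64) ≈ 3.307.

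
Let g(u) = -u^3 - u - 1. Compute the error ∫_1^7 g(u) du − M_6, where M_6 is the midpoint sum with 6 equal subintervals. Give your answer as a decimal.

Exact integral: ∫_1^7 g(u) du = -630.
M_6 = -624.
Error = -630 − (-624) = -6.

-6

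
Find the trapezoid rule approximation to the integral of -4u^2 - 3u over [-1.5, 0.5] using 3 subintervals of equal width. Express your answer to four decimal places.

Δu = (0.5 − (-1.5))/3 = 2/3.
f(-1.5) = -4.5, f(-5/6) = -5/18, f(-1/6) = 7/18, f(0.5) = -2.5.
T_3 = (Δu/2)·[f(u_0) + 2f(u_1) + 2f(u_2) + f(u_3)].
Sum ≈ -2.2593.

-2.2593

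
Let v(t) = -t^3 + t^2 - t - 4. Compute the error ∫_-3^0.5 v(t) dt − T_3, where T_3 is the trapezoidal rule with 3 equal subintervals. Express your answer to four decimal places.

Exact integral: ∫_-3^0.5 v(t) dt ≈ 19.651042.
T_3 ≈ 23.422454.
Error ≈ 19.651042 − 23.422454 ≈ -3.7714.

-3.7714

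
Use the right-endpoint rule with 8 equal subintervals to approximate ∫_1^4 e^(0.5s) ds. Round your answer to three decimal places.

Δs = (4 − 1)/8 = 0.375.
Right endpoints: 1.375, 1.75, 2.125, 2.5, 2.875, 3.25, 3.625, 4.
f(1.375) ≈ 1.989, f(1.75) ≈ 2.399, f(2.125) ≈ 2.894, f(2.5) ≈ 3.490, f(2.875) ≈ 4.210, f(3.25) ≈ 5.078, f(3.625) ≈ 6.126, f(4) ≈ 7.389.
Sum = Δs · [f(1.375) + f(1.75) + f(2.125) + ...].
Sum ≈ 12.591.

12.591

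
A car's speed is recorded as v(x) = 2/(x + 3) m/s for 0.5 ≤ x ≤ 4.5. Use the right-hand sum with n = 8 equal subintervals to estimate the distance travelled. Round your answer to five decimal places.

1.45074

Δx = (4.5 − 0.5)/8 = 0.5.
Right endpoints: 1, 1.5, 2, 2.5, 3, 3.5, 4, 4.5.
v(1) = 0.5, v(1.5) = 4/9, v(2) = 0.4, v(2.5) = 4/11, v(3) = 1/3, v(3.5) = 4/13, v(4) = 2/7, v(4.5) = 4/15.
Sum = Δx · [v(1) + v(1.5) + v(2) + ...].
Sum ≈ 1.45074.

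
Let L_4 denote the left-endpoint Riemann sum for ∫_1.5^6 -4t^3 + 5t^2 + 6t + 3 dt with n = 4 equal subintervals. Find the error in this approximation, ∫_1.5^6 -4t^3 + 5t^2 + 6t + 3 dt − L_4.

Exact integral: ∫_1.5^6 f(t) dt = -821.8125.
L_4 = -491.484375.
Error = -821.8125 − (-491.484375) = -330.328125.

-330.328125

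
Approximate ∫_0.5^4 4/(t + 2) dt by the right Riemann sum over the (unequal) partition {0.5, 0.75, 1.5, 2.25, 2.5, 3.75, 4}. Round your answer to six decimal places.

3.185116

Subinterval widths: 0.25, 0.75, 0.75, 0.25, 1.25, 0.25.
Right endpoints: 0.75, 1.5, 2.25, 2.5, 3.75, 4.
f(0.75) = 16/11, f(1.5) = 8/7, f(2.25) = 16/17, f(2.5) = 8/9, f(3.75) = 16/23, f(4) = 2/3.
Sum = Σ Δt_i · f(t_i).
Sum ≈ 3.185116.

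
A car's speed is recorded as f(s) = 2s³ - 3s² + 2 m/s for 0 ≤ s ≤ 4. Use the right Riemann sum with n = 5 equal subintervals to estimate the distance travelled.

107.84

Δs = (4 − 0)/5 = 0.8.
Right endpoints: 0.8, 1.6, 2.4, 3.2, 4.
f(0.8) = 1.104, f(1.6) = 2.512, f(2.4) = 12.368, f(3.2) = 36.816, f(4) = 82.
Sum = Δs · [f(0.8) + f(1.6) + f(2.4) + f(3.2) + f(4)].
Sum = 107.84.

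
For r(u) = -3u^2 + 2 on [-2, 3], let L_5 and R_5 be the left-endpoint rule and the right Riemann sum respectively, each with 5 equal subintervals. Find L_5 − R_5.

L_5 = -20.
R_5 = -35.
L_5 − R_5 = 15.

15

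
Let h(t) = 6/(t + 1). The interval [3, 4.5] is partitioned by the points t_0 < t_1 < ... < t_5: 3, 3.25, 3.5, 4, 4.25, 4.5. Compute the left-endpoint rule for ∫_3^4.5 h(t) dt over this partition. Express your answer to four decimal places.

Subinterval widths: 0.25, 0.25, 0.5, 0.25, 0.25.
Left endpoints: 3, 3.25, 3.5, 4, 4.25.
h(3) = 1.5, h(3.25) = 24/17, h(3.5) = 4/3, h(4) = 1.2, h(4.25) = 8/7.
Sum = Σ Δt_i · h(t_i).
Sum ≈ 1.9803.

1.9803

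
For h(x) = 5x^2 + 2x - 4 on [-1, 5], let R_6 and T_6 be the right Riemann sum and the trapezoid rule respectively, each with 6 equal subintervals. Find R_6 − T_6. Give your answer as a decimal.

R_6 = 281.
T_6 = 215.
R_6 − T_6 = 66.

66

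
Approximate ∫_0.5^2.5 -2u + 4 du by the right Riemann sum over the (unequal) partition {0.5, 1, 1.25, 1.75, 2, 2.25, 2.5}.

Subinterval widths: 0.5, 0.25, 0.5, 0.25, 0.25, 0.25.
Right endpoints: 1, 1.25, 1.75, 2, 2.25, 2.5.
f(1) = 2, f(1.25) = 1.5, f(1.75) = 0.5, f(2) = 0, f(2.25) = -0.5, f(2.5) = -1.
Sum = Σ Δu_i · f(u_i).
Sum = 1.25.

1.25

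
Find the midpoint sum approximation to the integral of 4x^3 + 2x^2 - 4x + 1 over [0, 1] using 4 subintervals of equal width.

Δx = (1 − 0)/4 = 0.25.
Midpoints: 0.125, 0.375, 0.625, 0.875.
f(0.125) = 0.5390625, f(0.375) = -0.0078125, f(0.625) = 0.2578125, f(0.875) = 1.7109375.
Sum = Δx · [f(0.125) + f(0.375) + f(0.625) + f(0.875)].
Sum = 0.625.

0.625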